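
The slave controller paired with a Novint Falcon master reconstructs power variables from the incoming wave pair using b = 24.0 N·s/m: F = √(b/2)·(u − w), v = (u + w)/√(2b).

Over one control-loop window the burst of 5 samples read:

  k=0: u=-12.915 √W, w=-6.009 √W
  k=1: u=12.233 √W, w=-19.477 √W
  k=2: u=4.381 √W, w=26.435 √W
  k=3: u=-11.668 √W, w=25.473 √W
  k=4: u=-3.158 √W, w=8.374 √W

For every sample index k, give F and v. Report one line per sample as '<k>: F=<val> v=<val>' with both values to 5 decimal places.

k=0: u−w=-6.90600, u+w=-18.92400; √(b/2)=3.46410, √(2b)=6.92820; F=3.46410×(-6.906)=-23.92309, v=-18.92400/6.92820=-2.73144
k=1: u−w=31.71000, u+w=-7.24400; √(b/2)=3.46410, √(2b)=6.92820; F=3.46410×31.71=109.84666, v=-7.24400/6.92820=-1.04558
k=2: u−w=-22.05400, u+w=30.81600; √(b/2)=3.46410, √(2b)=6.92820; F=3.46410×(-22.054)=-76.39730, v=30.81600/6.92820=4.44791
k=3: u−w=-37.14100, u+w=13.80500; √(b/2)=3.46410, √(2b)=6.92820; F=3.46410×(-37.141)=-128.66020, v=13.80500/6.92820=1.99258
k=4: u−w=-11.53200, u+w=5.21600; √(b/2)=3.46410, √(2b)=6.92820; F=3.46410×(-11.532)=-39.94802, v=5.21600/6.92820=0.75286

0: F=-23.92309 v=-2.73144
1: F=109.84666 v=-1.04558
2: F=-76.39730 v=4.44791
3: F=-128.66020 v=1.99258
4: F=-39.94802 v=0.75286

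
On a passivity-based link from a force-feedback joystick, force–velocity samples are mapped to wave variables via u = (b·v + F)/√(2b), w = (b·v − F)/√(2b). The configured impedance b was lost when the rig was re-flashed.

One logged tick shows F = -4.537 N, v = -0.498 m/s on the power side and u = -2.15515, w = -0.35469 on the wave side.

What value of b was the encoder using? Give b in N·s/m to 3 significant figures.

b = 12.7 N·s/m

u + w = -2.5098;  u + w = √(2b)·v, so √(2b) = -2.5098/(-0.498) = 5.0398.
b = (√(2b))²/2 = 25.4000/2 = 12.7000.
(Check via u − w = 2F/√(2b): u − w = -1.8005, 2F/√(2b) = -1.8005.)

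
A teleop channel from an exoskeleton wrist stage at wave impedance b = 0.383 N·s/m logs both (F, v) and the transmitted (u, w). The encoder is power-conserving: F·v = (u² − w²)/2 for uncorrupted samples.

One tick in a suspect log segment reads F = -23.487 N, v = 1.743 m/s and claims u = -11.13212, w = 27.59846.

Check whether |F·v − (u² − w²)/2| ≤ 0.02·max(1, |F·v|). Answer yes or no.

no

F·v = (-23.487)×1.743 = -40.9378 W.
(u² − w²)/2 = (123.9241 − 761.6750)/2 = -318.8754 W.
|Δ| = 277.9376;  2% of max(1, |F·v|) = 0.8188.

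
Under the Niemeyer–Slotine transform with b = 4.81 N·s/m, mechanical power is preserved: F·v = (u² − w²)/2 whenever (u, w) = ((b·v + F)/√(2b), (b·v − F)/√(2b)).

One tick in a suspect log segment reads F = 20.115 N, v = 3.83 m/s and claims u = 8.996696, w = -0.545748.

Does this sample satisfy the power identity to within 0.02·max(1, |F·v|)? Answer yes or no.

no

F·v = 20.115×3.83 = 77.040450 W.
(u² − w²)/2 = (80.940539 − 0.297841)/2 = 40.321349 W.
|Δ| = 36.719101;  2% of max(1, |F·v|) = 1.540809.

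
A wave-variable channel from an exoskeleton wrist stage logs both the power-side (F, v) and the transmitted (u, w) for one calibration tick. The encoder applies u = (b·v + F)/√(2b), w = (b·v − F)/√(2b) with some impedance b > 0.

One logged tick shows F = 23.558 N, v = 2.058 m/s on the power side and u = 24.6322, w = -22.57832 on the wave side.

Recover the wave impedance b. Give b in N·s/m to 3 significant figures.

b = 0.498 N·s/m

u + w = 2.0539;  u + w = √(2b)·v, so √(2b) = 2.0539/2.058 = 0.9980.
b = (√(2b))²/2 = 0.9960/2 = 0.4980.
(Check via u − w = 2F/√(2b): u − w = 47.2105, 2F/√(2b) = 47.2105.)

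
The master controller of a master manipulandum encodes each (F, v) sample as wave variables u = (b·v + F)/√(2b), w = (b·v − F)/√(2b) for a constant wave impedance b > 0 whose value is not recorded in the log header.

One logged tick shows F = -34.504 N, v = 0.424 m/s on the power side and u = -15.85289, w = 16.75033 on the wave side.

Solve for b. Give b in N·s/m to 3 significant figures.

b = 2.24 N·s/m

u + w = 0.8974;  u + w = √(2b)·v, so √(2b) = 0.8974/0.424 = 2.1166.
b = (√(2b))²/2 = 4.4800/2 = 2.2400.
(Check via u − w = 2F/√(2b): u − w = -32.6032, 2F/√(2b) = -32.6032.)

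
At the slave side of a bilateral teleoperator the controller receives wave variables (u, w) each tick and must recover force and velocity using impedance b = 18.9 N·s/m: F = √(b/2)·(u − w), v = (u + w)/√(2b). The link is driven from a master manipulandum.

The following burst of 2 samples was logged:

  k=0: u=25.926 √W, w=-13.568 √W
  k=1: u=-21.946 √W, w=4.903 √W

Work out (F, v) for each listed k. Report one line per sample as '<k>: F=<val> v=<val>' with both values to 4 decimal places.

k=0: u−w=39.4940, u+w=12.3580; √(b/2)=3.0741, √(2b)=6.1482; F=3.0741×39.494=121.4079, v=12.3580/6.1482=2.0100
k=1: u−w=-26.8490, u+w=-17.0430; √(b/2)=3.0741, √(2b)=6.1482; F=3.0741×(-26.849)=-82.5361, v=-17.0430/6.1482=-2.7720

0: F=121.4079 v=2.0100
1: F=-82.5361 v=-2.7720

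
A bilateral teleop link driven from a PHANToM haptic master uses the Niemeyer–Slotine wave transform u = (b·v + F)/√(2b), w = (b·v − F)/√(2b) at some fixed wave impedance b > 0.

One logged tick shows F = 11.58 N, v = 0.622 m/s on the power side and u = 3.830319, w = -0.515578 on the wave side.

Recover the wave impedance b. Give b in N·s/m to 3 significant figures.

u + w = 3.314741;  u + w = √(2b)·v, so √(2b) = 3.314741/0.622 = 5.329166.
b = (√(2b))²/2 = 28.400006/2 = 14.200003.
(Check via u − w = 2F/√(2b): u − w = 4.345897, 2F/√(2b) = 4.345896.)

b = 14.2 N·s/m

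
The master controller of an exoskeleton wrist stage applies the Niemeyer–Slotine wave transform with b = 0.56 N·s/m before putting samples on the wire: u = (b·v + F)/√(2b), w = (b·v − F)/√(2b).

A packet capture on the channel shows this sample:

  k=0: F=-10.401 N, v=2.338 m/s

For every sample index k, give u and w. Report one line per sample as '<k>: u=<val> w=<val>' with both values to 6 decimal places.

k=0: b·v=0.56×2.338=1.309280; √(2b)=1.058301; u=(1.309280+(-10.401))/1.058301=-8.590868, w=(1.309280−(-10.401))/1.058301=11.065175

0: u=-8.590868 w=11.065175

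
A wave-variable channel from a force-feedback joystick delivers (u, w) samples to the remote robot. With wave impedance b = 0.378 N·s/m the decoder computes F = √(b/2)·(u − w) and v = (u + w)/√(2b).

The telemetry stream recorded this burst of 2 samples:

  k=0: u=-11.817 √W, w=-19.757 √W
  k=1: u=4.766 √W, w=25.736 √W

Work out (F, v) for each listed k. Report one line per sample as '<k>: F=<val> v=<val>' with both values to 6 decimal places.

0: F=3.451846 v=-36.313550
1: F=-9.116525 v=35.080633

k=0: u−w=7.940000, u+w=-31.574000; √(b/2)=0.434741, √(2b)=0.869483; F=0.434741×7.94=3.451846, v=-31.574000/0.869483=-36.313550
k=1: u−w=-20.970000, u+w=30.502000; √(b/2)=0.434741, √(2b)=0.869483; F=0.434741×(-20.97)=-9.116525, v=30.502000/0.869483=35.080633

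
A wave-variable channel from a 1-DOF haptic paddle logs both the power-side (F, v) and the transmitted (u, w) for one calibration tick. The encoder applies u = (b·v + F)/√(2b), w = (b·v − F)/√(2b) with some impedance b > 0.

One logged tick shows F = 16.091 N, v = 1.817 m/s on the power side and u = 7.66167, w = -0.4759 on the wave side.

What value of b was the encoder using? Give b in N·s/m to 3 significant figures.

u + w = 7.1858;  u + w = √(2b)·v, so √(2b) = 7.1858/1.817 = 3.9547.
b = (√(2b))²/2 = 15.6400/2 = 7.8200.
(Check via u − w = 2F/√(2b): u − w = 8.1376, 2F/√(2b) = 8.1376.)

b = 7.82 N·s/m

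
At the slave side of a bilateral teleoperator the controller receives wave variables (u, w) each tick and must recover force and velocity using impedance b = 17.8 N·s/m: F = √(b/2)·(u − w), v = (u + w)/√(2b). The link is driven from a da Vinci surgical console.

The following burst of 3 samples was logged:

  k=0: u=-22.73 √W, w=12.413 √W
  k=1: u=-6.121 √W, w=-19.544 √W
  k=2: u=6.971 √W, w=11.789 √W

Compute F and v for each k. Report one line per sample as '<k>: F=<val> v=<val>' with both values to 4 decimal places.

k=0: u−w=-35.1430, u+w=-10.3170; √(b/2)=2.9833, √(2b)=5.9666; F=2.9833×(-35.143)=-104.8416, v=-10.3170/5.9666=-1.7291
k=1: u−w=13.4230, u+w=-25.6650; √(b/2)=2.9833, √(2b)=5.9666; F=2.9833×13.423=40.0447, v=-25.6650/5.9666=-4.3015
k=2: u−w=-4.8180, u+w=18.7600; √(b/2)=2.9833, √(2b)=5.9666; F=2.9833×(-4.818)=-14.3735, v=18.7600/5.9666=3.1442

0: F=-104.8416 v=-1.7291
1: F=40.0447 v=-4.3015
2: F=-14.3735 v=3.1442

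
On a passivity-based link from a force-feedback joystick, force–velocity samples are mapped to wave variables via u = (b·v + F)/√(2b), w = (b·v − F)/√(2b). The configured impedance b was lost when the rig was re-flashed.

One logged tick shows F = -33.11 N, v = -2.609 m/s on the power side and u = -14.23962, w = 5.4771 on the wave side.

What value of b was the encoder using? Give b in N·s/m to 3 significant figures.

u + w = -8.7625;  u + w = √(2b)·v, so √(2b) = -8.7625/(-2.609) = 3.3586.
b = (√(2b))²/2 = 11.2800/2 = 5.6400.
(Check via u − w = 2F/√(2b): u − w = -19.7167, 2F/√(2b) = -19.7167.)

b = 5.64 N·s/m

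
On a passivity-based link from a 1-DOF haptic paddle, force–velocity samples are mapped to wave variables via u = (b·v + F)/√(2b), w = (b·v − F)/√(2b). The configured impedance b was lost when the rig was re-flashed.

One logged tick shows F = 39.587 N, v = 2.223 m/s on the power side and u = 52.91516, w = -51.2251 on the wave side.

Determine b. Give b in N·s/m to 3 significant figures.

u + w = 1.6901;  u + w = √(2b)·v, so √(2b) = 1.6901/2.223 = 0.7603.
b = (√(2b))²/2 = 0.5780/2 = 0.2890.
(Check via u − w = 2F/√(2b): u − w = 104.1403, 2F/√(2b) = 104.1406.)

b = 0.289 N·s/m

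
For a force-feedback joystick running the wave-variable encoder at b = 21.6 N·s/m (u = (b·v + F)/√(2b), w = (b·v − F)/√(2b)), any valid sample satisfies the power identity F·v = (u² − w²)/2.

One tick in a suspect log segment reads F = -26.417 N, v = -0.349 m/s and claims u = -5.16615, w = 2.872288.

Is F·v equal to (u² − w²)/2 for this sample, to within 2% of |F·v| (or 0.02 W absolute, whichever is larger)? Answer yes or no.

yes

F·v = (-26.417)×(-0.349) = 9.219533 W.
(u² − w²)/2 = (26.689106 − 8.250038)/2 = 9.219534 W.
|Δ| = 0.000001;  2% of max(1, |F·v|) = 0.184391.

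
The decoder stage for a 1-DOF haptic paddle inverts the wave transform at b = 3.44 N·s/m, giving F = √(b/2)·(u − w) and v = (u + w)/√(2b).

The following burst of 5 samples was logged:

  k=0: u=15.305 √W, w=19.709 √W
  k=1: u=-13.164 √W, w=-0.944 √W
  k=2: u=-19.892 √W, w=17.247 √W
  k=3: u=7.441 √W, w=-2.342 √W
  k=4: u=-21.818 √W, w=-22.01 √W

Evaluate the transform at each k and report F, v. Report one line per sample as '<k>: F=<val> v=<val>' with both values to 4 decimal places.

k=0: u−w=-4.4040, u+w=35.0140; √(b/2)=1.3115, √(2b)=2.6230; F=1.3115×(-4.404)=-5.7758, v=35.0140/2.6230=13.3490
k=1: u−w=-12.2200, u+w=-14.1080; √(b/2)=1.3115, √(2b)=2.6230; F=1.3115×(-12.22)=-16.0264, v=-14.1080/2.6230=-5.3786
k=2: u−w=-37.1390, u+w=-2.6450; √(b/2)=1.3115, √(2b)=2.6230; F=1.3115×(-37.139)=-48.7073, v=-2.6450/2.6230=-1.0084
k=3: u−w=9.7830, u+w=5.0990; √(b/2)=1.3115, √(2b)=2.6230; F=1.3115×9.783=12.8303, v=5.0990/2.6230=1.9440
k=4: u−w=0.1920, u+w=-43.8280; √(b/2)=1.3115, √(2b)=2.6230; F=1.3115×0.192=0.2518, v=-43.8280/2.6230=-16.7093

0: F=-5.7758 v=13.3490
1: F=-16.0264 v=-5.3786
2: F=-48.7073 v=-1.0084
3: F=12.8303 v=1.9440
4: F=0.2518 v=-16.7093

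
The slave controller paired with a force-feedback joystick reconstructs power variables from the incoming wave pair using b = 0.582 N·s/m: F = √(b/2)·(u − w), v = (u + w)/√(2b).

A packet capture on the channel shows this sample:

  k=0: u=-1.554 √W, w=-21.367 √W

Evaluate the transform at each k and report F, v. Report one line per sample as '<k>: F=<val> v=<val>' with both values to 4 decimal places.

k=0: u−w=19.8130, u+w=-22.9210; √(b/2)=0.5394, √(2b)=1.0789; F=0.5394×19.813=10.6880, v=-22.9210/1.0789=-21.2450

0: F=10.6880 v=-21.2450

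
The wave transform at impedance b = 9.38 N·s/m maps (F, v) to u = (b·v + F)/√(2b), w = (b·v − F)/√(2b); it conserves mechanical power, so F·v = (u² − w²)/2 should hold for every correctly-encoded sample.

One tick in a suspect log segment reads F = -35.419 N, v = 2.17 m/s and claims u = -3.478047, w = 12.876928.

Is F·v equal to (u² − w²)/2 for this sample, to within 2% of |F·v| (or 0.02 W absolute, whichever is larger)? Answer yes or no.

yes

F·v = (-35.419)×2.17 = -76.859230 W.
(u² − w²)/2 = (12.096811 − 165.815275)/2 = -76.859232 W.
|Δ| = 0.000002;  2% of max(1, |F·v|) = 1.537185.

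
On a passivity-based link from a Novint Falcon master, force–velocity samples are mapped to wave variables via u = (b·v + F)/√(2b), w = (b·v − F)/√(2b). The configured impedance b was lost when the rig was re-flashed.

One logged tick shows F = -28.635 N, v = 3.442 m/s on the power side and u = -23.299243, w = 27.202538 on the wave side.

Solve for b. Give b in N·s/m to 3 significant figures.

u + w = 3.903295;  u + w = √(2b)·v, so √(2b) = 3.903295/3.442 = 1.134019.
b = (√(2b))²/2 = 1.286000/2 = 0.643000.
(Check via u − w = 2F/√(2b): u − w = -50.501781, 2F/√(2b) = -50.501779.)

b = 0.643 N·s/m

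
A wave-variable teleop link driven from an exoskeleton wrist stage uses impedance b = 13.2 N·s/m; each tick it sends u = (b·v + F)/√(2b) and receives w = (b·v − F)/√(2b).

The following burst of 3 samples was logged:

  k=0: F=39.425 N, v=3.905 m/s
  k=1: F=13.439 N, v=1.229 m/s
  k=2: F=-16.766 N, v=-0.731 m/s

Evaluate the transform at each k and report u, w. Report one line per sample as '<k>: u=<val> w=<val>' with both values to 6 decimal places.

k=0: b·v=13.2×3.905=51.546000; √(2b)=5.138093; u=(51.546000+39.425)/5.138093=17.705207, w=(51.546000−39.425)/5.138093=2.359046
k=1: b·v=13.2×1.229=16.222800; √(2b)=5.138093; u=(16.222800+13.439)/5.138093=5.772920, w=(16.222800−13.439)/5.138093=0.541796
k=2: b·v=13.2×(-0.731)=-9.649200; √(2b)=5.138093; u=(-9.649200+(-16.766))/5.138093=-5.141051, w=(-9.649200−(-16.766))/5.138093=1.385105

0: u=17.705207 w=2.359046
1: u=5.772920 w=0.541796
2: u=-5.141051 w=1.385105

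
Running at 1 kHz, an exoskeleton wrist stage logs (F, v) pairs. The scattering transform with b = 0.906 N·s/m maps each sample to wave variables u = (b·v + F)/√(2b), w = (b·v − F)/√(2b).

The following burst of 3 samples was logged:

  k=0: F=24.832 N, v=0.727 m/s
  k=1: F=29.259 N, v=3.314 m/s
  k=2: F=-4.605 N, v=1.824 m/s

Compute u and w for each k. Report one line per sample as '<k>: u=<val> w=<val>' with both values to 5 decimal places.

0: u=18.93660 w=-17.95798
1: u=23.96653 w=-19.50554
2: u=-2.19333 w=4.64863

k=0: b·v=0.906×0.727=0.65866; √(2b)=1.34611; u=(0.65866+24.832)/1.34611=18.93660, w=(0.65866−24.832)/1.34611=-17.95798
k=1: b·v=0.906×3.314=3.00248; √(2b)=1.34611; u=(3.00248+29.259)/1.34611=23.96653, w=(3.00248−29.259)/1.34611=-19.50554
k=2: b·v=0.906×1.824=1.65254; √(2b)=1.34611; u=(1.65254+(-4.605))/1.34611=-2.19333, w=(1.65254−(-4.605))/1.34611=4.64863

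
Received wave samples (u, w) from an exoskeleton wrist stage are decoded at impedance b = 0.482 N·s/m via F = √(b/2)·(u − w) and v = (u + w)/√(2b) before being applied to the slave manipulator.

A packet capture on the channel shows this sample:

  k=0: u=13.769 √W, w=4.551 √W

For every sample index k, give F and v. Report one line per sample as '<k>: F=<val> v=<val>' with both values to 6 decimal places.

k=0: u−w=9.218000, u+w=18.320000; √(b/2)=0.490918, √(2b)=0.981835; F=0.490918×9.218=4.525278, v=18.320000/0.981835=18.658939

0: F=4.525278 v=18.658939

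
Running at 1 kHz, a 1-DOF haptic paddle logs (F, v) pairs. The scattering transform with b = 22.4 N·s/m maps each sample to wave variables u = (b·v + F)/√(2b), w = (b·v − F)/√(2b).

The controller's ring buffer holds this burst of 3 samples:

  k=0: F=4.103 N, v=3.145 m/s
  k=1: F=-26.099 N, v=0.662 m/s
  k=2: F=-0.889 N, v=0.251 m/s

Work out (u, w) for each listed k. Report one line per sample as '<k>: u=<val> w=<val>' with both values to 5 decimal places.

k=0: b·v=22.4×3.145=70.44800; √(2b)=6.69328; u=(70.44800+4.103)/6.69328=11.13819, w=(70.44800−4.103)/6.69328=9.91218
k=1: b·v=22.4×0.662=14.82880; √(2b)=6.69328; u=(14.82880+(-26.099))/6.69328=-1.68381, w=(14.82880−(-26.099))/6.69328=6.11476
k=2: b·v=22.4×0.251=5.62240; √(2b)=6.69328; u=(5.62240+(-0.889))/6.69328=0.70719, w=(5.62240−(-0.889))/6.69328=0.97283

0: u=11.13819 w=9.91218
1: u=-1.68381 w=6.11476
2: u=0.70719 w=0.97283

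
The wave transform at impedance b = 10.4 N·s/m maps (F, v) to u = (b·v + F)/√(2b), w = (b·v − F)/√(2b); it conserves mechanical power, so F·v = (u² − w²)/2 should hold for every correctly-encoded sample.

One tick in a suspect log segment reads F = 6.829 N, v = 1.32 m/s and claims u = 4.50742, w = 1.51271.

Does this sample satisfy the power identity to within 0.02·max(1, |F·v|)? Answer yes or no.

yes

F·v = 6.829×1.32 = 9.01428 W.
(u² − w²)/2 = (20.31684 − 2.28829)/2 = 9.01427 W.
|Δ| = 0.00001;  2% of max(1, |F·v|) = 0.18029.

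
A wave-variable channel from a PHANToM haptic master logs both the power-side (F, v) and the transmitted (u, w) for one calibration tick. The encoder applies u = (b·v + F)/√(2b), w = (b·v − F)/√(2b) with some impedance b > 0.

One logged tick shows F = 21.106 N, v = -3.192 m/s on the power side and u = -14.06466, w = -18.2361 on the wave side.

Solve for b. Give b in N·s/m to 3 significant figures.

u + w = -32.30076;  u + w = √(2b)·v, so √(2b) = -32.30076/(-3.192) = 10.11929.
b = (√(2b))²/2 = 102.39994/2 = 51.19997.
(Check via u − w = 2F/√(2b): u − w = 4.17144, 2F/√(2b) = 4.17144.)

b = 51.2 N·s/m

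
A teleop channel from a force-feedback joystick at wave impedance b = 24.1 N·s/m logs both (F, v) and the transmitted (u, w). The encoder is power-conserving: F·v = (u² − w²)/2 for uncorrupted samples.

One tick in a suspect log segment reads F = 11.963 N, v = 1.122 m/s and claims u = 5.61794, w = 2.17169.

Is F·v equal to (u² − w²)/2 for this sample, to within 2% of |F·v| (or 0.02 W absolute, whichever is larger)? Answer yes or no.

F·v = 11.963×1.122 = 13.42249 W.
(u² − w²)/2 = (31.56125 − 4.71624)/2 = 13.42251 W.
|Δ| = 0.00002;  2% of max(1, |F·v|) = 0.26845.

yes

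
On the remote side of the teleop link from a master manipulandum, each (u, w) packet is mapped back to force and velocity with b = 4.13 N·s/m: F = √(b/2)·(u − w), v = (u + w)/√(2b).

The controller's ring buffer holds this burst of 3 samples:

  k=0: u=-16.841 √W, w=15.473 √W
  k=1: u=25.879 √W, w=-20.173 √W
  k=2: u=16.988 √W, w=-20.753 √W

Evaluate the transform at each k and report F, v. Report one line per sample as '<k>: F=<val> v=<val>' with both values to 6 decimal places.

0: F=-46.435567 v=-0.475988
1: F=66.177221 v=1.985371
2: F=54.234224 v=-1.310011

k=0: u−w=-32.314000, u+w=-1.368000; √(b/2)=1.437011, √(2b)=2.874022; F=1.437011×(-32.314)=-46.435567, v=-1.368000/2.874022=-0.475988
k=1: u−w=46.052000, u+w=5.706000; √(b/2)=1.437011, √(2b)=2.874022; F=1.437011×46.052=66.177221, v=5.706000/2.874022=1.985371
k=2: u−w=37.741000, u+w=-3.765000; √(b/2)=1.437011, √(2b)=2.874022; F=1.437011×37.741=54.234224, v=-3.765000/2.874022=-1.310011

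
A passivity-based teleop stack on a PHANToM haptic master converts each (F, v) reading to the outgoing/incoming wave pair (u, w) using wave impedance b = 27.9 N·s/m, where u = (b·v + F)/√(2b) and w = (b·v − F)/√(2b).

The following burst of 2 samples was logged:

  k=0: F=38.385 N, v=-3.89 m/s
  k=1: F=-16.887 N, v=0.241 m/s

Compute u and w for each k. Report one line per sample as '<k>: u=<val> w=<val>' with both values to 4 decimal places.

k=0: b·v=27.9×(-3.89)=-108.5310; √(2b)=7.4699; u=(-108.5310+38.385)/7.4699=-9.3904, w=(-108.5310−38.385)/7.4699=-19.6676
k=1: b·v=27.9×0.241=6.7239; √(2b)=7.4699; u=(6.7239+(-16.887))/7.4699=-1.3605, w=(6.7239−(-16.887))/7.4699=3.1608

0: u=-9.3904 w=-19.6676
1: u=-1.3605 w=3.1608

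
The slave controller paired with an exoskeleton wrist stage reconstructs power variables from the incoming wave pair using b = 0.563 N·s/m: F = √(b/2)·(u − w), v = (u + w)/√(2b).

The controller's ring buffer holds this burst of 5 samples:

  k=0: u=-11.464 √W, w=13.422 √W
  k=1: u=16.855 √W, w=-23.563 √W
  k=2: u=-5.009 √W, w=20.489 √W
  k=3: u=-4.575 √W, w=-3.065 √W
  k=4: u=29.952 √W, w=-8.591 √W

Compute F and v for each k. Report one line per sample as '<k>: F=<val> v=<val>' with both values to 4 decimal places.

k=0: u−w=-24.8860, u+w=1.9580; √(b/2)=0.5306, √(2b)=1.0611; F=0.5306×(-24.886)=-13.2037, v=1.9580/1.0611=1.8452
k=1: u−w=40.4180, u+w=-6.7080; √(b/2)=0.5306, √(2b)=1.0611; F=0.5306×40.418=21.4444, v=-6.7080/1.0611=-6.3216
k=2: u−w=-25.4980, u+w=15.4800; √(b/2)=0.5306, √(2b)=1.0611; F=0.5306×(-25.498)=-13.5284, v=15.4800/1.0611=14.5882
k=3: u−w=-1.5100, u+w=-7.6400; √(b/2)=0.5306, √(2b)=1.0611; F=0.5306×(-1.51)=-0.8012, v=-7.6400/1.0611=-7.1999
k=4: u−w=38.5430, u+w=21.3610; √(b/2)=0.5306, √(2b)=1.0611; F=0.5306×38.543=20.4496, v=21.3610/1.0611=20.1304

0: F=-13.2037 v=1.8452
1: F=21.4444 v=-6.3216
2: F=-13.5284 v=14.5882
3: F=-0.8012 v=-7.1999
4: F=20.4496 v=20.1304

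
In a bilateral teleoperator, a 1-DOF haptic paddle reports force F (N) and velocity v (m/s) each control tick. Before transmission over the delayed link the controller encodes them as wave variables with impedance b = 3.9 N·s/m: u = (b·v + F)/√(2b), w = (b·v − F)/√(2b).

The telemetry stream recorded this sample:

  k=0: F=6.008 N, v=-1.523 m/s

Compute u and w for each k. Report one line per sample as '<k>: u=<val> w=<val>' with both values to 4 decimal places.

0: u=0.0245 w=-4.2780

k=0: b·v=3.9×(-1.523)=-5.9397; √(2b)=2.7928; u=(-5.9397+6.008)/2.7928=0.0245, w=(-5.9397−6.008)/2.7928=-4.2780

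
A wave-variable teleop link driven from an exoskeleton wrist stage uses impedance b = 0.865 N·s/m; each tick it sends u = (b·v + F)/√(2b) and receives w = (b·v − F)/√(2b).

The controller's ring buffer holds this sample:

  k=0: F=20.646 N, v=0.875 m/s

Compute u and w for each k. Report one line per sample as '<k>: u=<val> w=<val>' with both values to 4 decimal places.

k=0: b·v=0.865×0.875=0.7569; √(2b)=1.3153; u=(0.7569+20.646)/1.3153=16.2723, w=(0.7569−20.646)/1.3153=-15.1214

0: u=16.2723 w=-15.1214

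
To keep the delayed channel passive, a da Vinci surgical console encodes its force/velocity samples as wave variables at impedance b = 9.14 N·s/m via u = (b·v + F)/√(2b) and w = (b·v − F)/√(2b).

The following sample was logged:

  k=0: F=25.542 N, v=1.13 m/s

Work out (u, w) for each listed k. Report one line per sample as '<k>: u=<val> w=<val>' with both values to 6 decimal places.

0: u=8.389686 w=-3.558358

k=0: b·v=9.14×1.13=10.328200; √(2b)=4.275512; u=(10.328200+25.542)/4.275512=8.389686, w=(10.328200−25.542)/4.275512=-3.558358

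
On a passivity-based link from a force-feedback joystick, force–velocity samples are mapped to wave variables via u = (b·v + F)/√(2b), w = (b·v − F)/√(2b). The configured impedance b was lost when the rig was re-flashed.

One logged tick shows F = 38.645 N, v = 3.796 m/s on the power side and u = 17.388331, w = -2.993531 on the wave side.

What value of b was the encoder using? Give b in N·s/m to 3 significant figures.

u + w = 14.394800;  u + w = √(2b)·v, so √(2b) = 14.394800/3.796 = 3.792097.
b = (√(2b))²/2 = 14.379999/2 = 7.190000.
(Check via u − w = 2F/√(2b): u − w = 20.381862, 2F/√(2b) = 20.381863.)

b = 7.19 N·s/m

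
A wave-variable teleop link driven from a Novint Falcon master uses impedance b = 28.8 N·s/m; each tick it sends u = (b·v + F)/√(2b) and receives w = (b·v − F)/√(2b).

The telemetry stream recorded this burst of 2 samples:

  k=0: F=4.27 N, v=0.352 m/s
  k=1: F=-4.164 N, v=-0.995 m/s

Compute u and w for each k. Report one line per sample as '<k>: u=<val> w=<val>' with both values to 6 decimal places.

0: u=1.898368 w=0.773124
1: u=-4.324415 w=-3.227104

k=0: b·v=28.8×0.352=10.137600; √(2b)=7.589466; u=(10.137600+4.27)/7.589466=1.898368, w=(10.137600−4.27)/7.589466=0.773124
k=1: b·v=28.8×(-0.995)=-28.656000; √(2b)=7.589466; u=(-28.656000+(-4.164))/7.589466=-4.324415, w=(-28.656000−(-4.164))/7.589466=-3.227104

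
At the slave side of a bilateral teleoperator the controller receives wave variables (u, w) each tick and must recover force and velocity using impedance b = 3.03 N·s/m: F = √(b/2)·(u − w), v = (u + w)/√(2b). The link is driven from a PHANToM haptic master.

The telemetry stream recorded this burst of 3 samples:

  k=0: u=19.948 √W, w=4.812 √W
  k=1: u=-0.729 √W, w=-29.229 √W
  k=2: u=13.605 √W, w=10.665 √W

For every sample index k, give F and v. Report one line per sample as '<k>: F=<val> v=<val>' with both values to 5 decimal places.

k=0: u−w=15.13600, u+w=24.76000; √(b/2)=1.23085, √(2b)=2.46171; F=1.23085×15.136=18.63020, v=24.76000/2.46171=10.05806
k=1: u−w=28.50000, u+w=-29.95800; √(b/2)=1.23085, √(2b)=2.46171; F=1.23085×28.5=35.07932, v=-29.95800/2.46171=-12.16961
k=2: u−w=2.94000, u+w=24.27000; √(b/2)=1.23085, √(2b)=2.46171; F=1.23085×2.94=3.61871, v=24.27000/2.46171=9.85901

0: F=18.63020 v=10.05806
1: F=35.07932 v=-12.16961
2: F=3.61871 v=9.85901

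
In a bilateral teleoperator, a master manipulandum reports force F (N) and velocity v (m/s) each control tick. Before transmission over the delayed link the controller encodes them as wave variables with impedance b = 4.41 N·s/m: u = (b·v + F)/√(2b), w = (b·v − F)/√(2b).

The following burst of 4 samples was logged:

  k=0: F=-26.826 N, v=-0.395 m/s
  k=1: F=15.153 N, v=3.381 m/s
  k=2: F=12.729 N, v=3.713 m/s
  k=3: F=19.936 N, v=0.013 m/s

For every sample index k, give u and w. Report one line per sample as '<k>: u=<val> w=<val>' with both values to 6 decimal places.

k=0: b·v=4.41×(-0.395)=-1.741950; √(2b)=2.969848; u=(-1.741950+(-26.826))/2.969848=-9.619329, w=(-1.741950−(-26.826))/2.969848=8.446239
k=1: b·v=4.41×3.381=14.910210; √(2b)=2.969848; u=(14.910210+15.153)/2.969848=10.122809, w=(14.910210−15.153)/2.969848=-0.081752
k=2: b·v=4.41×3.713=16.374330; √(2b)=2.969848; u=(16.374330+12.729)/2.969848=9.799601, w=(16.374330−12.729)/2.969848=1.227446
k=3: b·v=4.41×0.013=0.057330; √(2b)=2.969848; u=(0.057330+19.936)/2.969848=6.732104, w=(0.057330−19.936)/2.969848=-6.693496

0: u=-9.619329 w=8.446239
1: u=10.122809 w=-0.081752
2: u=9.799601 w=1.227446
3: u=6.732104 w=-6.693496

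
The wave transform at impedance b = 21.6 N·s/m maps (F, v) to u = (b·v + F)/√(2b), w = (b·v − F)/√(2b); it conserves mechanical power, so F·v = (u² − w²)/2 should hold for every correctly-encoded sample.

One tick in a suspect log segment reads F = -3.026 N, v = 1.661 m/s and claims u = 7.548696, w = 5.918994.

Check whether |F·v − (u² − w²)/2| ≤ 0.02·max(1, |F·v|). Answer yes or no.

no

F·v = (-3.026)×1.661 = -5.026186 W.
(u² − w²)/2 = (56.982811 − 35.034490)/2 = 10.974161 W.
|Δ| = 16.000347;  2% of max(1, |F·v|) = 0.100524.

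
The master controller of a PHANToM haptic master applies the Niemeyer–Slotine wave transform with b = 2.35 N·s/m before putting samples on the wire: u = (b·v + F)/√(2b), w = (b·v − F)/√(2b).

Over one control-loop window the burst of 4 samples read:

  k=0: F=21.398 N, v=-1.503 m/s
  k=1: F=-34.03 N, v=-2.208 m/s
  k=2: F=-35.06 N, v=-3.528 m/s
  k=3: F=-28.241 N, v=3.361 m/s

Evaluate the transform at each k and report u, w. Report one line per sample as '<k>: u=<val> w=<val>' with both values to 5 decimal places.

k=0: b·v=2.35×(-1.503)=-3.53205; √(2b)=2.16795; u=(-3.53205+21.398)/2.16795=8.24095, w=(-3.53205−21.398)/2.16795=-11.49937
k=1: b·v=2.35×(-2.208)=-5.18880; √(2b)=2.16795; u=(-5.18880+(-34.03))/2.16795=-18.09028, w=(-5.18880−(-34.03))/2.16795=13.30345
k=2: b·v=2.35×(-3.528)=-8.29080; √(2b)=2.16795; u=(-8.29080+(-35.06))/2.16795=-19.99623, w=(-8.29080−(-35.06))/2.16795=12.34771
k=3: b·v=2.35×3.361=7.89835; √(2b)=2.16795; u=(7.89835+(-28.241))/2.16795=-9.38336, w=(7.89835−(-28.241))/2.16795=16.66984

0: u=8.24095 w=-11.49937
1: u=-18.09028 w=13.30345
2: u=-19.99623 w=12.34771
3: u=-9.38336 w=16.66984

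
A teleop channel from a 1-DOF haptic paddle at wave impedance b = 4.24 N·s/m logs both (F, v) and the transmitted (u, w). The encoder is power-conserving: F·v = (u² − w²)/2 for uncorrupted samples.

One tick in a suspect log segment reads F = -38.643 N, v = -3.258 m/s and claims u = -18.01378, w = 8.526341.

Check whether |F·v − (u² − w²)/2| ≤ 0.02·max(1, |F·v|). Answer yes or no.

F·v = (-38.643)×(-3.258) = 125.898894 W.
(u² − w²)/2 = (324.496270 − 72.698491)/2 = 125.898890 W.
|Δ| = 0.000004;  2% of max(1, |F·v|) = 2.517978.

yes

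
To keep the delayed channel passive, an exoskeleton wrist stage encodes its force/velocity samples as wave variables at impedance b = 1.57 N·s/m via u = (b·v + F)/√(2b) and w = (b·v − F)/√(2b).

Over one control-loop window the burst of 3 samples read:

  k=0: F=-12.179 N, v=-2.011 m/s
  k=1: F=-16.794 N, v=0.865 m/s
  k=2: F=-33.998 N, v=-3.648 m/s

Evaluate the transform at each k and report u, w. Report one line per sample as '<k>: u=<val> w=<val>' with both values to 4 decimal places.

0: u=-8.6548 w=5.0913
1: u=-8.7110 w=10.2438
2: u=-22.4183 w=15.9540

k=0: b·v=1.57×(-2.011)=-3.1573; √(2b)=1.7720; u=(-3.1573+(-12.179))/1.7720=-8.6548, w=(-3.1573−(-12.179))/1.7720=5.0913
k=1: b·v=1.57×0.865=1.3580; √(2b)=1.7720; u=(1.3580+(-16.794))/1.7720=-8.7110, w=(1.3580−(-16.794))/1.7720=10.2438
k=2: b·v=1.57×(-3.648)=-5.7274; √(2b)=1.7720; u=(-5.7274+(-33.998))/1.7720=-22.4183, w=(-5.7274−(-33.998))/1.7720=15.9540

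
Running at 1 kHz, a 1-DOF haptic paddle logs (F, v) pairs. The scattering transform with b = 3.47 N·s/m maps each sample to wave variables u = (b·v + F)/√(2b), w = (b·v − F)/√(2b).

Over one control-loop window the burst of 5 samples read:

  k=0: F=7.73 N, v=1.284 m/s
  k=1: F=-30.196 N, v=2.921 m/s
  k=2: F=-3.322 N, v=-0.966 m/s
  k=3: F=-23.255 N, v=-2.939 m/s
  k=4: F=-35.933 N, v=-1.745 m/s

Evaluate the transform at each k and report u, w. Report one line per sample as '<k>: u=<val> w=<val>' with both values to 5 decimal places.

0: u=4.62554 w=-1.24299
1: u=-7.61472 w=15.30977
2: u=-2.53342 w=-0.01140
3: u=-12.69871 w=4.95624
4: u=-15.93848 w=11.34148

k=0: b·v=3.47×1.284=4.45548; √(2b)=2.63439; u=(4.45548+7.73)/2.63439=4.62554, w=(4.45548−7.73)/2.63439=-1.24299
k=1: b·v=3.47×2.921=10.13587; √(2b)=2.63439; u=(10.13587+(-30.196))/2.63439=-7.61472, w=(10.13587−(-30.196))/2.63439=15.30977
k=2: b·v=3.47×(-0.966)=-3.35202; √(2b)=2.63439; u=(-3.35202+(-3.322))/2.63439=-2.53342, w=(-3.35202−(-3.322))/2.63439=-0.01140
k=3: b·v=3.47×(-2.939)=-10.19833; √(2b)=2.63439; u=(-10.19833+(-23.255))/2.63439=-12.69871, w=(-10.19833−(-23.255))/2.63439=4.95624
k=4: b·v=3.47×(-1.745)=-6.05515; √(2b)=2.63439; u=(-6.05515+(-35.933))/2.63439=-15.93848, w=(-6.05515−(-35.933))/2.63439=11.34148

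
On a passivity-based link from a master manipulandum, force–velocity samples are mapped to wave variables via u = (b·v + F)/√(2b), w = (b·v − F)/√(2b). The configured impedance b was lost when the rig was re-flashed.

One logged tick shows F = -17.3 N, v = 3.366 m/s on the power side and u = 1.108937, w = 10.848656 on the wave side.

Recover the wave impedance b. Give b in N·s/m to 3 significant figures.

b = 6.31 N·s/m

u + w = 11.957593;  u + w = √(2b)·v, so √(2b) = 11.957593/3.366 = 3.552464.
b = (√(2b))²/2 = 12.619999/2 = 6.309999.
(Check via u − w = 2F/√(2b): u − w = -9.739719, 2F/√(2b) = -9.739719.)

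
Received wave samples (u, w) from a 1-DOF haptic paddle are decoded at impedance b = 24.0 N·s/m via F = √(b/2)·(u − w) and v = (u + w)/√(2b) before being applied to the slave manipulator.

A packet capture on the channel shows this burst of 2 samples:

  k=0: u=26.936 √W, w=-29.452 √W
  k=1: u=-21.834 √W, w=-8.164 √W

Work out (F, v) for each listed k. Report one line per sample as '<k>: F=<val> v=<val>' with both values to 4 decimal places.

0: F=195.3338 v=-0.3632
1: F=-47.3543 v=-4.3298

k=0: u−w=56.3880, u+w=-2.5160; √(b/2)=3.4641, √(2b)=6.9282; F=3.4641×56.388=195.3338, v=-2.5160/6.9282=-0.3632
k=1: u−w=-13.6700, u+w=-29.9980; √(b/2)=3.4641, √(2b)=6.9282; F=3.4641×(-13.67)=-47.3543, v=-29.9980/6.9282=-4.3298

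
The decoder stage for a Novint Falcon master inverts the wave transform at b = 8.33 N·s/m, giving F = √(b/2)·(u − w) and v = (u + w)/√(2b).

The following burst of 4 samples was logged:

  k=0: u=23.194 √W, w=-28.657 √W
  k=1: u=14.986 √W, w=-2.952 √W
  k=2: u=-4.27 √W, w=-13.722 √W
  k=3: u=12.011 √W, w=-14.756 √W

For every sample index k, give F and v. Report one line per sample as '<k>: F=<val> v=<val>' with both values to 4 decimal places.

k=0: u−w=51.8510, u+w=-5.4630; √(b/2)=2.0408, √(2b)=4.0817; F=2.0408×51.851=105.8192, v=-5.4630/4.0817=-1.3384
k=1: u−w=17.9380, u+w=12.0340; √(b/2)=2.0408, √(2b)=4.0817; F=2.0408×17.938=36.6085, v=12.0340/4.0817=2.9483
k=2: u−w=9.4520, u+w=-17.9920; √(b/2)=2.0408, √(2b)=4.0817; F=2.0408×9.452=19.2900, v=-17.9920/4.0817=-4.4080
k=3: u−w=26.7670, u+w=-2.7450; √(b/2)=2.0408, √(2b)=4.0817; F=2.0408×26.767=54.6270, v=-2.7450/4.0817=-0.6725

0: F=105.8192 v=-1.3384
1: F=36.6085 v=2.9483
2: F=19.2900 v=-4.4080
3: F=54.6270 v=-0.6725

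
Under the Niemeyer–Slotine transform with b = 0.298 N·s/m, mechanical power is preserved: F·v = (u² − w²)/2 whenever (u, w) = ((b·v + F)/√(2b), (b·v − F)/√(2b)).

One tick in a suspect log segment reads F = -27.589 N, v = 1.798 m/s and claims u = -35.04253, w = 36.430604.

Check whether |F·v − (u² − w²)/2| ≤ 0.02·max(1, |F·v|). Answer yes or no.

F·v = (-27.589)×1.798 = -49.605022 W.
(u² − w²)/2 = (1227.978909 − 1327.188908)/2 = -49.605000 W.
|Δ| = 0.000022;  2% of max(1, |F·v|) = 0.992100.

yes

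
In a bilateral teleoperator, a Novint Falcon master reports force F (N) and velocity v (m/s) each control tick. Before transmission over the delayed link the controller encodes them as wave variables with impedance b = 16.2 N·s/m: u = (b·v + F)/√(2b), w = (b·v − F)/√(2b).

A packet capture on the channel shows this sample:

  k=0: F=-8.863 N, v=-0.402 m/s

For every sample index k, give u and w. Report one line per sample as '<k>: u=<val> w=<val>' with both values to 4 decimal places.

0: u=-2.7012 w=0.4130

k=0: b·v=16.2×(-0.402)=-6.5124; √(2b)=5.6921; u=(-6.5124+(-8.863))/5.6921=-2.7012, w=(-6.5124−(-8.863))/5.6921=0.4130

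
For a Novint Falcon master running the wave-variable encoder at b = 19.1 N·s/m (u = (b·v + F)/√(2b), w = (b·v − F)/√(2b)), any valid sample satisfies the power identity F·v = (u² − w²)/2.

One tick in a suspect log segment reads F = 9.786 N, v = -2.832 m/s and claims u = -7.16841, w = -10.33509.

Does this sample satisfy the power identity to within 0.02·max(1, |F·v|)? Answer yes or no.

F·v = 9.786×(-2.832) = -27.7140 W.
(u² − w²)/2 = (51.3861 − 106.8141)/2 = -27.7140 W.
|Δ| = 0.0000;  2% of max(1, |F·v|) = 0.5543.

yes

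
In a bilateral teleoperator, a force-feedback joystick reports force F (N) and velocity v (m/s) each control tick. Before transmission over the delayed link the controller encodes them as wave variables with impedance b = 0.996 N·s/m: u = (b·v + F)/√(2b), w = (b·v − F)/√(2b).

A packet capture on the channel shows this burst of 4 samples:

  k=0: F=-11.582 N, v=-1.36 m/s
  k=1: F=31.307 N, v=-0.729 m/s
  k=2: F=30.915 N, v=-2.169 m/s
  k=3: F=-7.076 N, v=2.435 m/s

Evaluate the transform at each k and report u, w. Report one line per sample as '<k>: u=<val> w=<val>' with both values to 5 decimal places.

k=0: b·v=0.996×(-1.36)=-1.35456; √(2b)=1.41138; u=(-1.35456+(-11.582))/1.41138=-9.16588, w=(-1.35456−(-11.582))/1.41138=7.24640
k=1: b·v=0.996×(-0.729)=-0.72608; √(2b)=1.41138; u=(-0.72608+31.307)/1.41138=21.66735, w=(-0.72608−31.307)/1.41138=-22.69625
k=2: b·v=0.996×(-2.169)=-2.16032; √(2b)=1.41138; u=(-2.16032+30.915)/1.41138=20.37341, w=(-2.16032−30.915)/1.41138=-23.43470
k=3: b·v=0.996×2.435=2.42526; √(2b)=1.41138; u=(2.42526+(-7.076))/1.41138=-3.29517, w=(2.42526−(-7.076))/1.41138=6.73188

0: u=-9.16588 w=7.24640
1: u=21.66735 w=-22.69625
2: u=20.37341 w=-23.43470
3: u=-3.29517 w=6.73188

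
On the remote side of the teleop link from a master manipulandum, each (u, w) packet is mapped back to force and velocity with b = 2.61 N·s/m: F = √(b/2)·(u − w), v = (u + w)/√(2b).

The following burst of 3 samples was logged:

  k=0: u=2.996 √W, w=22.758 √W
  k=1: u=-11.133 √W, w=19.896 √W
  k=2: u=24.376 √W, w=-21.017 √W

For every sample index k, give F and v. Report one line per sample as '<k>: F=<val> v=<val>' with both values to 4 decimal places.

k=0: u−w=-19.7620, u+w=25.7540; √(b/2)=1.1424, √(2b)=2.2847; F=1.1424×(-19.762)=-22.5754, v=25.7540/2.2847=11.2722
k=1: u−w=-31.0290, u+w=8.7630; √(b/2)=1.1424, √(2b)=2.2847; F=1.1424×(-31.029)=-35.4465, v=8.7630/2.2847=3.8355
k=2: u−w=45.3930, u+w=3.3590; √(b/2)=1.1424, √(2b)=2.2847; F=1.1424×45.393=51.8554, v=3.3590/2.2847=1.4702

0: F=-22.5754 v=11.2722
1: F=-35.4465 v=3.8355
2: F=51.8554 v=1.4702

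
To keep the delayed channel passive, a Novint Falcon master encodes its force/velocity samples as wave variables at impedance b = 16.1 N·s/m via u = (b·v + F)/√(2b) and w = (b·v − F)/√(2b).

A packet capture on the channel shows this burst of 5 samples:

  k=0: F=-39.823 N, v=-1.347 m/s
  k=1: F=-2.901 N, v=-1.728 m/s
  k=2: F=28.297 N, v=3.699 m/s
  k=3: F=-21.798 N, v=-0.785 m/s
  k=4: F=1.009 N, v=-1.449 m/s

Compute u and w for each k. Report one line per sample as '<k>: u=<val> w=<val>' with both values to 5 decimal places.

k=0: b·v=16.1×(-1.347)=-21.68670; √(2b)=5.67450; u=(-21.68670+(-39.823))/5.67450=-10.83966, w=(-21.68670−(-39.823))/5.67450=3.19610
k=1: b·v=16.1×(-1.728)=-27.82080; √(2b)=5.67450; u=(-27.82080+(-2.901))/5.67450=-5.41401, w=(-27.82080−(-2.901))/5.67450=-4.39154
k=2: b·v=16.1×3.699=59.55390; √(2b)=5.67450; u=(59.55390+28.297)/5.67450=15.48169, w=(59.55390−28.297)/5.67450=5.50830
k=3: b·v=16.1×(-0.785)=-12.63850; √(2b)=5.67450; u=(-12.63850+(-21.798))/5.67450=-6.06864, w=(-12.63850−(-21.798))/5.67450=1.61415
k=4: b·v=16.1×(-1.449)=-23.32890; √(2b)=5.67450; u=(-23.32890+1.009)/5.67450=-3.93337, w=(-23.32890−1.009)/5.67450=-4.28899

0: u=-10.83966 w=3.19610
1: u=-5.41401 w=-4.39154
2: u=15.48169 w=5.50830
3: u=-6.06864 w=1.61415
4: u=-3.93337 w=-4.28899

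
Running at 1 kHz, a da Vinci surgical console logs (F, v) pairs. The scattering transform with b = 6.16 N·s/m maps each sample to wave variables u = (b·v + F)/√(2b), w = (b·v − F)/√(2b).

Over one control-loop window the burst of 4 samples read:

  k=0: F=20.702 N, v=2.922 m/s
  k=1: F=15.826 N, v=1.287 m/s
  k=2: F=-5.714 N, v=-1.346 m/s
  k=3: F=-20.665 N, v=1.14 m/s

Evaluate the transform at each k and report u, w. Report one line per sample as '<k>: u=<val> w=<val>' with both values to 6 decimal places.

k=0: b·v=6.16×2.922=17.999520; √(2b)=3.509986; u=(17.999520+20.702)/3.509986=11.026119, w=(17.999520−20.702)/3.509986=-0.769940
k=1: b·v=6.16×1.287=7.927920; √(2b)=3.509986; u=(7.927920+15.826)/3.509986=6.767526, w=(7.927920−15.826)/3.509986=-2.250174
k=2: b·v=6.16×(-1.346)=-8.291360; √(2b)=3.509986; u=(-8.291360+(-5.714))/3.509986=-3.990147, w=(-8.291360−(-5.714))/3.509986=-0.734294
k=3: b·v=6.16×1.14=7.022400; √(2b)=3.509986; u=(7.022400+(-20.665))/3.509986=-3.886796, w=(7.022400−(-20.665))/3.509986=7.888180

0: u=11.026119 w=-0.769940
1: u=6.767526 w=-2.250174
2: u=-3.990147 w=-0.734294
3: u=-3.886796 w=7.888180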